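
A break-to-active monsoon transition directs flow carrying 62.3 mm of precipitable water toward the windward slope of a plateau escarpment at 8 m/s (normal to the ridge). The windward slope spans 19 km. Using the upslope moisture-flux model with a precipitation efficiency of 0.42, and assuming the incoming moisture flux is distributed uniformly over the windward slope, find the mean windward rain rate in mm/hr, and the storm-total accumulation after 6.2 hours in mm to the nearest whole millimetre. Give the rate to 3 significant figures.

R ≈ 39.7 mm/hr; total ≈ 246 mm

Incoming column moisture flux per unit ridge length: F = V × PW = 8 × 62.3 = 498.4 mm·m/s.
Spread over the 19 km slope with efficiency ε = 0.42: R = ε·F/W = 0.42 × 498.4 / 19000 m = 1.102e-02 mm/s.
R = 1.102e-02 × 3600 = 39.7 mm/hr.
Over 6.2 h: total = 39.7 × 6.2 = 246.14 ≈ 246 mm.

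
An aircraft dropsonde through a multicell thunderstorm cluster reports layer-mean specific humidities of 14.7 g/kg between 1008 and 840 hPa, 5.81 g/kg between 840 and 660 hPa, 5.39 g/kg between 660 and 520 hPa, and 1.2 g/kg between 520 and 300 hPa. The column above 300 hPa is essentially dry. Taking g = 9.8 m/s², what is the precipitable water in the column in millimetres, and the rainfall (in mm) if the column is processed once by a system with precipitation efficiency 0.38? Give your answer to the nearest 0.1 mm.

Precipitable water is the column-integrated vapour mass per unit area: PW = (1/g) Σ q̄ Δp, with q in kg/kg and Δp in Pa (1 kg/m² of water = 1 mm).
Layer 1008–840 hPa: Δp = 168 hPa = 16800 Pa, q̄ = 0.0147 kg/kg → 0.0147 × 16800 / 9.8 = 25.20 mm
Layer 840–660 hPa: Δp = 180 hPa = 18000 Pa, q̄ = 0.00581 kg/kg → 0.00581 × 18000 / 9.8 = 10.67 mm
Layer 660–520 hPa: Δp = 140 hPa = 14000 Pa, q̄ = 0.00539 kg/kg → 0.00539 × 14000 / 9.8 = 7.70 mm
Layer 520–300 hPa: Δp = 220 hPa = 22000 Pa, q̄ = 0.0012 kg/kg → 0.0012 × 22000 / 9.8 = 2.69 mm
PW = 25.20 + 10.67 + 7.70 + 2.69 = 46.26 ≈ 46.3 mm.
Rainfall = ε × PW = 0.38 × 46.3 = 17.6 mm.

PW ≈ 46.3 mm; rainfall ≈ 17.6 mm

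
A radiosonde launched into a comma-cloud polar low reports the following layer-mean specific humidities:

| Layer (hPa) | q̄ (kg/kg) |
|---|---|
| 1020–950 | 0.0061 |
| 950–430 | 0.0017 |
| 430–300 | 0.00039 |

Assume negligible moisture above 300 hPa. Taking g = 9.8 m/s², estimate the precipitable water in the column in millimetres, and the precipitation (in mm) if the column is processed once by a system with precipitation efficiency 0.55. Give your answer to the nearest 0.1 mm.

Precipitable water is the column-integrated vapour mass per unit area: PW = (1/g) Σ q̄ Δp, with q in kg/kg and Δp in Pa (1 kg/m² of water = 1 mm).
Layer 1020–950 hPa: Δp = 70 hPa = 7000 Pa, q̄ = 0.0061 kg/kg → 0.0061 × 7000 / 9.8 = 4.36 mm
Layer 950–430 hPa: Δp = 520 hPa = 52000 Pa, q̄ = 0.0017 kg/kg → 0.0017 × 52000 / 9.8 = 9.02 mm
Layer 430–300 hPa: Δp = 130 hPa = 13000 Pa, q̄ = 0.00039 kg/kg → 0.00039 × 13000 / 9.8 = 0.52 mm
PW = 4.36 + 9.02 + 0.52 = 13.90 ≈ 13.9 mm.
Precipitation = ε × PW = 0.55 × 13.9 = 7.6 mm.

PW ≈ 13.9 mm; precipitation ≈ 7.6 mm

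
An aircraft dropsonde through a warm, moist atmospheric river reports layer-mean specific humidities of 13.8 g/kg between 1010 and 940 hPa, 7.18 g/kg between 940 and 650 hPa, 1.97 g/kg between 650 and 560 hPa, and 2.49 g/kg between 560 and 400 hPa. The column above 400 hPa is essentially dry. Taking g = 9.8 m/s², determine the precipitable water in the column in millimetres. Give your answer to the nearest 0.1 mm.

Precipitable water is the column-integrated vapour mass per unit area: PW = (1/g) Σ q̄ Δp, with q in kg/kg and Δp in Pa (1 kg/m² of water = 1 mm).
Layer 1010–940 hPa: Δp = 70 hPa = 7000 Pa, q̄ = 0.0138 kg/kg → 0.0138 × 7000 / 9.8 = 9.86 mm
Layer 940–650 hPa: Δp = 290 hPa = 29000 Pa, q̄ = 0.00718 kg/kg → 0.00718 × 29000 / 9.8 = 21.25 mm
Layer 650–560 hPa: Δp = 90 hPa = 9000 Pa, q̄ = 0.00197 kg/kg → 0.00197 × 9000 / 9.8 = 1.81 mm
Layer 560–400 hPa: Δp = 160 hPa = 16000 Pa, q̄ = 0.00249 kg/kg → 0.00249 × 16000 / 9.8 = 4.07 mm
PW = 9.86 + 21.25 + 1.81 + 4.07 = 36.99 ≈ 37.0 mm.

PW ≈ 37.0 mm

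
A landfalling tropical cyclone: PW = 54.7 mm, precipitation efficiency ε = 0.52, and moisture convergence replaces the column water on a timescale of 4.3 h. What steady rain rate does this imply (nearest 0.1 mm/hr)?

Each overturning extracts ε × PW = 0.52 × 54.7 = 28.444 mm.
Rate = ε·PW / τ = 28.444 / 4.3 h = 6.6 mm/hr.

R ≈ 6.6 mm/hr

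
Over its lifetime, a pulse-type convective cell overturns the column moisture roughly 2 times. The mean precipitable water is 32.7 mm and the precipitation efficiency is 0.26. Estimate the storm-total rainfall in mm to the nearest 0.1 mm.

Each cycle deposits ε × PW = 0.26 × 32.7 = 8.502 mm.
Over 2 cycles: 2 × 8.502 = 17.0 mm.

rainfall ≈ 17.0 mm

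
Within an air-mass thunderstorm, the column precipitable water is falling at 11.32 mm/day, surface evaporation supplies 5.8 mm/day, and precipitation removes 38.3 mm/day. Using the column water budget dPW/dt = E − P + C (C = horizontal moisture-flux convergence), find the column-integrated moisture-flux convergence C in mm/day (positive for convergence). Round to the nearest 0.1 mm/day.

C ≈ 21.2 mm/day

dPW/dt = -11.32 mm/day.
C = dPW/dt − E + P = (-11.32) − 5.8 + 38.3 = 21.2 mm/day.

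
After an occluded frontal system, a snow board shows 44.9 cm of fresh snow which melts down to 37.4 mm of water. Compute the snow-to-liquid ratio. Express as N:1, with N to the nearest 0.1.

Ratio = snow depth / SWE = 449 mm / 37.4 mm = 12.0, i.e. 12.0:1.

ratio ≈ 12.0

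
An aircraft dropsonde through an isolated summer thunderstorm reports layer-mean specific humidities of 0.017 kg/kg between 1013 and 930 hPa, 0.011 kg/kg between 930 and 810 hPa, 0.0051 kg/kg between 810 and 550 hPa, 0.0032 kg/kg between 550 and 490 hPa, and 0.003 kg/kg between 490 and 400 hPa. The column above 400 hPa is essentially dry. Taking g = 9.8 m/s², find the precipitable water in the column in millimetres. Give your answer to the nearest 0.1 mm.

PW ≈ 46.1 mm

Precipitable water is the column-integrated vapour mass per unit area: PW = (1/g) Σ q̄ Δp, with q in kg/kg and Δp in Pa (1 kg/m² of water = 1 mm).
Layer 1013–930 hPa: Δp = 83 hPa = 8300 Pa, q̄ = 0.017 kg/kg → 0.017 × 8300 / 9.8 = 14.40 mm
Layer 930–810 hPa: Δp = 120 hPa = 12000 Pa, q̄ = 0.011 kg/kg → 0.011 × 12000 / 9.8 = 13.47 mm
Layer 810–550 hPa: Δp = 260 hPa = 26000 Pa, q̄ = 0.0051 kg/kg → 0.0051 × 26000 / 9.8 = 13.53 mm
Layer 550–490 hPa: Δp = 60 hPa = 6000 Pa, q̄ = 0.0032 kg/kg → 0.0032 × 6000 / 9.8 = 1.96 mm
Layer 490–400 hPa: Δp = 90 hPa = 9000 Pa, q̄ = 0.003 kg/kg → 0.003 × 9000 / 9.8 = 2.76 mm
PW = 14.40 + 13.47 + 13.53 + 1.96 + 2.76 = 46.12 ≈ 46.1 mm.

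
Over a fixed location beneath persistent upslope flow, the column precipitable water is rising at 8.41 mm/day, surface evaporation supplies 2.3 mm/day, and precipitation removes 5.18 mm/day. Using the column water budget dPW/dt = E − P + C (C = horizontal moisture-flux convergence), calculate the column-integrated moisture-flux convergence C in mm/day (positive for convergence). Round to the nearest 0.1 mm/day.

dPW/dt = +8.41 mm/day.
C = dPW/dt − E + P = (+8.41) − 2.3 + 5.18 = 11.3 mm/day.

C ≈ 11.3 mm/day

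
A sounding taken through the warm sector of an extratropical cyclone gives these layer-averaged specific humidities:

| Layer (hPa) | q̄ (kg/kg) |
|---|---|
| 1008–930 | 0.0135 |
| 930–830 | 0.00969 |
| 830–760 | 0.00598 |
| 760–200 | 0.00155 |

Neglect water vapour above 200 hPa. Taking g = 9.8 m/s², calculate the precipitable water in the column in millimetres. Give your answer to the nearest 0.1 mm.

Precipitable water is the column-integrated vapour mass per unit area: PW = (1/g) Σ q̄ Δp, with q in kg/kg and Δp in Pa (1 kg/m² of water = 1 mm).
Layer 1008–930 hPa: Δp = 78 hPa = 7800 Pa, q̄ = 0.0135 kg/kg → 0.0135 × 7800 / 9.8 = 10.74 mm
Layer 930–830 hPa: Δp = 100 hPa = 10000 Pa, q̄ = 0.00969 kg/kg → 0.00969 × 10000 / 9.8 = 9.89 mm
Layer 830–760 hPa: Δp = 70 hPa = 7000 Pa, q̄ = 0.00598 kg/kg → 0.00598 × 7000 / 9.8 = 4.27 mm
Layer 760–200 hPa: Δp = 560 hPa = 56000 Pa, q̄ = 0.00155 kg/kg → 0.00155 × 56000 / 9.8 = 8.86 mm
PW = 10.74 + 9.89 + 4.27 + 8.86 = 33.76 ≈ 33.8 mm.

PW ≈ 33.8 mm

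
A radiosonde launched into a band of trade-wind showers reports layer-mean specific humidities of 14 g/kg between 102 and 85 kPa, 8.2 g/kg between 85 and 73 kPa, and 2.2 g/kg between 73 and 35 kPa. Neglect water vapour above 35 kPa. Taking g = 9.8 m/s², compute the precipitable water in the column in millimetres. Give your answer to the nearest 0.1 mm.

PW ≈ 42.9 mm

Precipitable water is the column-integrated vapour mass per unit area: PW = (1/g) Σ q̄ Δp, with q in kg/kg and Δp in Pa (1 kg/m² of water = 1 mm).
Layer 102–85 kPa: Δp = 170 hPa = 17000 Pa, q̄ = 0.014 kg/kg → 0.014 × 17000 / 9.8 = 24.29 mm
Layer 85–73 kPa: Δp = 120 hPa = 12000 Pa, q̄ = 0.0082 kg/kg → 0.0082 × 12000 / 9.8 = 10.04 mm
Layer 73–35 kPa: Δp = 380 hPa = 38000 Pa, q̄ = 0.0022 kg/kg → 0.0022 × 38000 / 9.8 = 8.53 mm
PW = 24.29 + 10.04 + 8.53 = 42.86 ≈ 42.9 mm.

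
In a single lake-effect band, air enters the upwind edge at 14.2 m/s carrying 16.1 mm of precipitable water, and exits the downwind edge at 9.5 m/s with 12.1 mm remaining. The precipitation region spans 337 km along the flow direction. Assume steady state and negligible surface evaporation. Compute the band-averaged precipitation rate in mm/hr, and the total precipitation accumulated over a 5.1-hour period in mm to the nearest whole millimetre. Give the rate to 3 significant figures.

R ≈ 1.21 mm/hr; total ≈ 6 mm

Column moisture flux per unit crosswind length is F = V × PW.
Inflow: F_in = 14.2 × 16.1 = 228.62 mm·m/s
Outflow: F_out = 9.5 × 12.1 = 114.95 mm·m/s
Steady-state rate R = (F_in − F_out)/L = (228.62 − 114.95) / 337000 m = 3.373e-04 mm/s.
R = 3.373e-04 × 3600 = 1.21 mm/hr.
Over 5.1 h: total = 1.21 × 5.1 = 6.171 ≈ 6 mm.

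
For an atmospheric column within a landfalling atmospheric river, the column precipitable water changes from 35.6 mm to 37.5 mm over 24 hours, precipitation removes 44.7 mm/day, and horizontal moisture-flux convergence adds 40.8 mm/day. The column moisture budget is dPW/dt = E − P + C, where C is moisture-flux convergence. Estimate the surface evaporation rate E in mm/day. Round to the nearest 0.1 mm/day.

E ≈ 5.8 mm/day

dPW/dt = (37.5 − 35.6) mm / (24/24 day) = +1.900 mm/day.
E = dPW/dt + P − C = (+1.900) + 44.7 − (40.8) = 5.8 mm/day.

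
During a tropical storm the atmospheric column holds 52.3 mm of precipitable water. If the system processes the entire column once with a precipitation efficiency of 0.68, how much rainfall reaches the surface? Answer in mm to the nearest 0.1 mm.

rainfall ≈ 35.6 mm

Rainfall = ε × PW = 0.68 × 52.3 = 35.6 mm.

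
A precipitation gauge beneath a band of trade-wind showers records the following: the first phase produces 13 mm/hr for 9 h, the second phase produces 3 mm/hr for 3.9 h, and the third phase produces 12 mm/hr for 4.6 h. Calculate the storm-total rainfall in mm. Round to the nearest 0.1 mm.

Total = Σ Rᵢ Δtᵢ = 13 × 9 + 3 × 3.9 + 12 × 4.6
      = 117 + 11.7 + 55.2 = 183.9 mm.

total ≈ 183.9 mm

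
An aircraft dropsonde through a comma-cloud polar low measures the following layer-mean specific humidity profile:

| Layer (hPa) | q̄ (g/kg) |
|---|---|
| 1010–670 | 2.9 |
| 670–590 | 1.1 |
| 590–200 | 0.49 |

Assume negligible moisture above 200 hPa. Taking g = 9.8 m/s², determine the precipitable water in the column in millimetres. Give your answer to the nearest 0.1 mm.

Precipitable water is the column-integrated vapour mass per unit area: PW = (1/g) Σ q̄ Δp, with q in kg/kg and Δp in Pa (1 kg/m² of water = 1 mm).
Layer 1010–670 hPa: Δp = 340 hPa = 34000 Pa, q̄ = 0.0029 kg/kg → 0.0029 × 34000 / 9.8 = 10.06 mm
Layer 670–590 hPa: Δp = 80 hPa = 8000 Pa, q̄ = 0.0011 kg/kg → 0.0011 × 8000 / 9.8 = 0.90 mm
Layer 590–200 hPa: Δp = 390 hPa = 39000 Pa, q̄ = 0.00049 kg/kg → 0.00049 × 39000 / 9.8 = 1.95 mm
PW = 10.06 + 0.90 + 1.95 = 12.91 ≈ 12.9 mm.

PW ≈ 12.9 mm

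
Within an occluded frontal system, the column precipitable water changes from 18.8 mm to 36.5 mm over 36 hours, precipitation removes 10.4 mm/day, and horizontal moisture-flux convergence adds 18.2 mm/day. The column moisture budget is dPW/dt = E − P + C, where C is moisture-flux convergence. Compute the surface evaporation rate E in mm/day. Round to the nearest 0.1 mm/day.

dPW/dt = (36.5 − 18.8) mm / (36/24 day) = +11.800 mm/day.
E = dPW/dt + P − C = (+11.800) + 10.4 − (18.2) = 4.0 mm/day.

E ≈ 4.0 mm/day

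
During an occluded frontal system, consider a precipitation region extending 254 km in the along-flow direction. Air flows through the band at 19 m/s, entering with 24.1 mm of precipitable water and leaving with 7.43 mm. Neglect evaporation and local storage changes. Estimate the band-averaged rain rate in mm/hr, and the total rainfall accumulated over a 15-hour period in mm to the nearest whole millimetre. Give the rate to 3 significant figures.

R ≈ 4.49 mm/hr; total ≈ 67 mm

Column moisture flux per unit crosswind length is F = V × PW.
Inflow: F_in = 19 × 24.1 = 457.9 mm·m/s
Outflow: F_out = 19 × 7.43 = 141.17 mm·m/s
Steady-state rate R = (F_in − F_out)/L = (457.9 − 141.17) / 254000 m = 1.247e-03 mm/s.
R = 1.247e-03 × 3600 = 4.49 mm/hr.
Over 15 h: total = 4.49 × 15 = 67.35 ≈ 67 mm.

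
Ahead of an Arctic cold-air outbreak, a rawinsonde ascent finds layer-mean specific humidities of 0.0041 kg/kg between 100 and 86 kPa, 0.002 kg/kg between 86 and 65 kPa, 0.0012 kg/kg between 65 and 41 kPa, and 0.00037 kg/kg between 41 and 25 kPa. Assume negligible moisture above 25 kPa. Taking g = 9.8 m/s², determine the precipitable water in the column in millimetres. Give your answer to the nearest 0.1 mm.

Precipitable water is the column-integrated vapour mass per unit area: PW = (1/g) Σ q̄ Δp, with q in kg/kg and Δp in Pa (1 kg/m² of water = 1 mm).
Layer 100–86 kPa: Δp = 140 hPa = 14000 Pa, q̄ = 0.0041 kg/kg → 0.0041 × 14000 / 9.8 = 5.86 mm
Layer 86–65 kPa: Δp = 210 hPa = 21000 Pa, q̄ = 0.002 kg/kg → 0.002 × 21000 / 9.8 = 4.29 mm
Layer 65–41 kPa: Δp = 240 hPa = 24000 Pa, q̄ = 0.0012 kg/kg → 0.0012 × 24000 / 9.8 = 2.94 mm
Layer 41–25 kPa: Δp = 160 hPa = 16000 Pa, q̄ = 0.00037 kg/kg → 0.00037 × 16000 / 9.8 = 0.60 mm
PW = 5.86 + 4.29 + 2.94 + 0.60 = 13.69 ≈ 13.7 mm.

PW ≈ 13.7 mm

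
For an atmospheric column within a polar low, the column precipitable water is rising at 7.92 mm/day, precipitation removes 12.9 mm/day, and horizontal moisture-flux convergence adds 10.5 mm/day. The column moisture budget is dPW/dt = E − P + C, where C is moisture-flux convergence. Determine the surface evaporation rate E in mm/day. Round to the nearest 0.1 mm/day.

dPW/dt = +7.92 mm/day.
E = dPW/dt + P − C = (+7.92) + 12.9 − (10.5) = 10.3 mm/day.

E ≈ 10.3 mm/day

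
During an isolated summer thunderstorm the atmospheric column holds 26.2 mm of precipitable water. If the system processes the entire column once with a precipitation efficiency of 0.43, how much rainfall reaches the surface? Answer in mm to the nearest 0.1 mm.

Rainfall = ε × PW = 0.43 × 26.2 = 11.3 mm.

rainfall ≈ 11.3 mm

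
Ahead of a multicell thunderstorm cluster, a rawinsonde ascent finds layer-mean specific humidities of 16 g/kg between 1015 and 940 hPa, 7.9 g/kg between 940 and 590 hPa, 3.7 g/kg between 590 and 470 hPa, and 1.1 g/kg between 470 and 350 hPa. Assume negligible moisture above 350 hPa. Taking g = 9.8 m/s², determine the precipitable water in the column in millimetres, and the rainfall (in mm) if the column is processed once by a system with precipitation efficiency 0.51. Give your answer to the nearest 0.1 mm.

PW ≈ 46.3 mm; rainfall ≈ 23.6 mm

Precipitable water is the column-integrated vapour mass per unit area: PW = (1/g) Σ q̄ Δp, with q in kg/kg and Δp in Pa (1 kg/m² of water = 1 mm).
Layer 1015–940 hPa: Δp = 75 hPa = 7500 Pa, q̄ = 0.016 kg/kg → 0.016 × 7500 / 9.8 = 12.24 mm
Layer 940–590 hPa: Δp = 350 hPa = 35000 Pa, q̄ = 0.0079 kg/kg → 0.0079 × 35000 / 9.8 = 28.21 mm
Layer 590–470 hPa: Δp = 120 hPa = 12000 Pa, q̄ = 0.0037 kg/kg → 0.0037 × 12000 / 9.8 = 4.53 mm
Layer 470–350 hPa: Δp = 120 hPa = 12000 Pa, q̄ = 0.0011 kg/kg → 0.0011 × 12000 / 9.8 = 1.35 mm
PW = 12.24 + 28.21 + 4.53 + 1.35 = 46.33 ≈ 46.3 mm.
Rainfall = ε × PW = 0.51 × 46.3 = 23.6 mm.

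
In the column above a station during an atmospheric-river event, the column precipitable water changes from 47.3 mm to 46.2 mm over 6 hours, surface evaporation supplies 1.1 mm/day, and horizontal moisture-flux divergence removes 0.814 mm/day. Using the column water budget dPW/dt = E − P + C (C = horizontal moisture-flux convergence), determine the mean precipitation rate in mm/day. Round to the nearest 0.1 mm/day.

P ≈ 4.7 mm/day

dPW/dt = (46.2 − 47.3) mm / (6/24 day) = -4.400 mm/day.
P = E + C − dPW/dt = 1.1 + (-0.814) − (-4.400) = 4.7 mm/day.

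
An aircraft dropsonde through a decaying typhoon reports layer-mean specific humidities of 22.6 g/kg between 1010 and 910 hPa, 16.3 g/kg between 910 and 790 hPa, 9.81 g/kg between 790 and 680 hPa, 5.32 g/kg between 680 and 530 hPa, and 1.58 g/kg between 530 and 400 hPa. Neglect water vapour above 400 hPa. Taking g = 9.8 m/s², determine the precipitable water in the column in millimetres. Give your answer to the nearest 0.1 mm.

PW ≈ 64.3 mm

Precipitable water is the column-integrated vapour mass per unit area: PW = (1/g) Σ q̄ Δp, with q in kg/kg and Δp in Pa (1 kg/m² of water = 1 mm).
Layer 1010–910 hPa: Δp = 100 hPa = 10000 Pa, q̄ = 0.0226 kg/kg → 0.0226 × 10000 / 9.8 = 23.06 mm
Layer 910–790 hPa: Δp = 120 hPa = 12000 Pa, q̄ = 0.0163 kg/kg → 0.0163 × 12000 / 9.8 = 19.96 mm
Layer 790–680 hPa: Δp = 110 hPa = 11000 Pa, q̄ = 0.00981 kg/kg → 0.00981 × 11000 / 9.8 = 11.01 mm
Layer 680–530 hPa: Δp = 150 hPa = 15000 Pa, q̄ = 0.00532 kg/kg → 0.00532 × 15000 / 9.8 = 8.14 mm
Layer 530–400 hPa: Δp = 130 hPa = 13000 Pa, q̄ = 0.00158 kg/kg → 0.00158 × 13000 / 9.8 = 2.10 mm
PW = 23.06 + 19.96 + 11.01 + 8.14 + 2.10 = 64.27 ≈ 64.3 mm.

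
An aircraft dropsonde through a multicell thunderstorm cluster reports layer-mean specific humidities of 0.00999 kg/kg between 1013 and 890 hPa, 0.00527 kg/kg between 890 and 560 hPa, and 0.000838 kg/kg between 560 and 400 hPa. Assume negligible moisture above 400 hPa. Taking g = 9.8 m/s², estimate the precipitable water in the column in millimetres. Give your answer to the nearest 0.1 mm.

PW ≈ 31.7 mm

Precipitable water is the column-integrated vapour mass per unit area: PW = (1/g) Σ q̄ Δp, with q in kg/kg and Δp in Pa (1 kg/m² of water = 1 mm).
Layer 1013–890 hPa: Δp = 123 hPa = 12300 Pa, q̄ = 0.00999 kg/kg → 0.00999 × 12300 / 9.8 = 12.54 mm
Layer 890–560 hPa: Δp = 330 hPa = 33000 Pa, q̄ = 0.00527 kg/kg → 0.00527 × 33000 / 9.8 = 17.75 mm
Layer 560–400 hPa: Δp = 160 hPa = 16000 Pa, q̄ = 0.000838 kg/kg → 0.000838 × 16000 / 9.8 = 1.37 mm
PW = 12.54 + 17.75 + 1.37 = 31.66 ≈ 31.7 mm.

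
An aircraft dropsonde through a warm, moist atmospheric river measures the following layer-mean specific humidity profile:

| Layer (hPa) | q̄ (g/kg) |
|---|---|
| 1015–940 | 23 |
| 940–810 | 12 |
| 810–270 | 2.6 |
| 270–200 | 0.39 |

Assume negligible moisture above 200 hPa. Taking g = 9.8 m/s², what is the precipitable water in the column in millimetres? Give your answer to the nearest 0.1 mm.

PW ≈ 48.1 mm

Precipitable water is the column-integrated vapour mass per unit area: PW = (1/g) Σ q̄ Δp, with q in kg/kg and Δp in Pa (1 kg/m² of water = 1 mm).
Layer 1015–940 hPa: Δp = 75 hPa = 7500 Pa, q̄ = 0.023 kg/kg → 0.023 × 7500 / 9.8 = 17.60 mm
Layer 940–810 hPa: Δp = 130 hPa = 13000 Pa, q̄ = 0.012 kg/kg → 0.012 × 13000 / 9.8 = 15.92 mm
Layer 810–270 hPa: Δp = 540 hPa = 54000 Pa, q̄ = 0.0026 kg/kg → 0.0026 × 54000 / 9.8 = 14.33 mm
Layer 270–200 hPa: Δp = 70 hPa = 7000 Pa, q̄ = 0.00039 kg/kg → 0.00039 × 7000 / 9.8 = 0.28 mm
PW = 17.60 + 15.92 + 14.33 + 0.28 = 48.13 ≈ 48.1 mm.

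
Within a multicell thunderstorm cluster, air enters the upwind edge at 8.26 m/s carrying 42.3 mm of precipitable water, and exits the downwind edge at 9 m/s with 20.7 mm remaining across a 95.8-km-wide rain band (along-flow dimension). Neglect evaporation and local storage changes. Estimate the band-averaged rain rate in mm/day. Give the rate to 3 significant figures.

R ≈ 147 mm/day

Column moisture flux per unit crosswind length is F = V × PW.
Inflow: F_in = 8.26 × 42.3 = 349.398 mm·m/s
Outflow: F_out = 9 × 20.7 = 186.3 mm·m/s
Steady-state rate R = (F_in − F_out)/L = (349.398 − 186.3) / 95800 m = 1.702e-03 mm/s.
R = 1.702e-03 × 3600 × 24 = 147 mm/day.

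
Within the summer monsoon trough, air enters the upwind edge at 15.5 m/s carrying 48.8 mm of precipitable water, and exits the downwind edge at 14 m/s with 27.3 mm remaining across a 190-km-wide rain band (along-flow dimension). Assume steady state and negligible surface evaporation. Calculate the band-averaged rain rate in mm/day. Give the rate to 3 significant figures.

R ≈ 170 mm/day

Column moisture flux per unit crosswind length is F = V × PW.
Inflow: F_in = 15.5 × 48.8 = 756.4 mm·m/s
Outflow: F_out = 14 × 27.3 = 382.2 mm·m/s
Steady-state rate R = (F_in − F_out)/L = (756.4 − 382.2) / 190000 m = 1.969e-03 mm/s.
R = 1.969e-03 × 3600 × 24 = 170 mm/day.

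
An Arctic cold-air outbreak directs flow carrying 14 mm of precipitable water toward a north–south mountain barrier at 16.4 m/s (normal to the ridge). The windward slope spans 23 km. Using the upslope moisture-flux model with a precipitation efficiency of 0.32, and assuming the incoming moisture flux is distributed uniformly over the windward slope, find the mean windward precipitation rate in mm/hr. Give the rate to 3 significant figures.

Incoming column moisture flux per unit ridge length: F = V × PW = 16.4 × 14 = 229.6 mm·m/s.
Spread over the 23 km slope with efficiency ε = 0.32: R = ε·F/W = 0.32 × 229.6 / 23000 m = 3.194e-03 mm/s.
R = 3.194e-03 × 3600 = 11.5 mm/hr.

R ≈ 11.5 mm/hr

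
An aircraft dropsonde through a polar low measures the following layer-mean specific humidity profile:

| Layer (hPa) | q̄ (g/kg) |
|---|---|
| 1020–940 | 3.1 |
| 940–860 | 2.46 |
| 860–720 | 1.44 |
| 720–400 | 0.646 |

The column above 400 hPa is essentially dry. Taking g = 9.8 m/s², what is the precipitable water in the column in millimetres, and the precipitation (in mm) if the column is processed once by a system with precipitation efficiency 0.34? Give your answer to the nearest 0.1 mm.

Precipitable water is the column-integrated vapour mass per unit area: PW = (1/g) Σ q̄ Δp, with q in kg/kg and Δp in Pa (1 kg/m² of water = 1 mm).
Layer 1020–940 hPa: Δp = 80 hPa = 8000 Pa, q̄ = 0.0031 kg/kg → 0.0031 × 8000 / 9.8 = 2.53 mm
Layer 940–860 hPa: Δp = 80 hPa = 8000 Pa, q̄ = 0.00246 kg/kg → 0.00246 × 8000 / 9.8 = 2.01 mm
Layer 860–720 hPa: Δp = 140 hPa = 14000 Pa, q̄ = 0.00144 kg/kg → 0.00144 × 14000 / 9.8 = 2.06 mm
Layer 720–400 hPa: Δp = 320 hPa = 32000 Pa, q̄ = 0.000646 kg/kg → 0.000646 × 32000 / 9.8 = 2.11 mm
PW = 2.53 + 2.01 + 2.06 + 2.11 = 8.71 ≈ 8.7 mm.
Precipitation = ε × PW = 0.34 × 8.7 = 3.0 mm.

PW ≈ 8.7 mm; precipitation ≈ 3.0 mm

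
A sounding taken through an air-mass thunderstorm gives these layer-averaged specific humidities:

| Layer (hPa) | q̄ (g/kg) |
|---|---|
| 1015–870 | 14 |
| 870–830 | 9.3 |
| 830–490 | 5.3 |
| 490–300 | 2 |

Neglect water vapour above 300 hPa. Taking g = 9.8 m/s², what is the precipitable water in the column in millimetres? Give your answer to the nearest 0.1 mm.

PW ≈ 46.8 mm

Precipitable water is the column-integrated vapour mass per unit area: PW = (1/g) Σ q̄ Δp, with q in kg/kg and Δp in Pa (1 kg/m² of water = 1 mm).
Layer 1015–870 hPa: Δp = 145 hPa = 14500 Pa, q̄ = 0.014 kg/kg → 0.014 × 14500 / 9.8 = 20.71 mm
Layer 870–830 hPa: Δp = 40 hPa = 4000 Pa, q̄ = 0.0093 kg/kg → 0.0093 × 4000 / 9.8 = 3.80 mm
Layer 830–490 hPa: Δp = 340 hPa = 34000 Pa, q̄ = 0.0053 kg/kg → 0.0053 × 34000 / 9.8 = 18.39 mm
Layer 490–300 hPa: Δp = 190 hPa = 19000 Pa, q̄ = 0.002 kg/kg → 0.002 × 19000 / 9.8 = 3.88 mm
PW = 20.71 + 3.80 + 18.39 + 3.88 = 46.78 ≈ 46.8 mm.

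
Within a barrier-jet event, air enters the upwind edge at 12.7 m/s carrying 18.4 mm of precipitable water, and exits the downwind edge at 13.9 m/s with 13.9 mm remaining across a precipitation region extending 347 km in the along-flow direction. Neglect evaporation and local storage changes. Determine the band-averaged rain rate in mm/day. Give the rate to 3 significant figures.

Column moisture flux per unit crosswind length is F = V × PW.
Inflow: F_in = 12.7 × 18.4 = 233.68 mm·m/s
Outflow: F_out = 13.9 × 13.9 = 193.21 mm·m/s
Steady-state rate R = (F_in − F_out)/L = (233.68 − 193.21) / 347000 m = 1.166e-04 mm/s.
R = 1.166e-04 × 3600 × 24 = 10.1 mm/day.

R ≈ 10.1 mm/day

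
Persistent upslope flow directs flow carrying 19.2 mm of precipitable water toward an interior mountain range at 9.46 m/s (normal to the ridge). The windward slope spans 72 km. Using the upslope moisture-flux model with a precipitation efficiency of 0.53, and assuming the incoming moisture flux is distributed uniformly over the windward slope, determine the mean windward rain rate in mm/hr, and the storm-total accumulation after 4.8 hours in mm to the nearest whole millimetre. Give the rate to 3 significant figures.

R ≈ 4.81 mm/hr; total ≈ 23 mm

Incoming column moisture flux per unit ridge length: F = V × PW = 9.46 × 19.2 = 181.632 mm·m/s.
Spread over the 72 km slope with efficiency ε = 0.53: R = ε·F/W = 0.53 × 181.632 / 72000 m = 1.337e-03 mm/s.
R = 1.337e-03 × 3600 = 4.81 mm/hr.
Over 4.8 h: total = 4.81 × 4.8 = 23.088 ≈ 23 mm.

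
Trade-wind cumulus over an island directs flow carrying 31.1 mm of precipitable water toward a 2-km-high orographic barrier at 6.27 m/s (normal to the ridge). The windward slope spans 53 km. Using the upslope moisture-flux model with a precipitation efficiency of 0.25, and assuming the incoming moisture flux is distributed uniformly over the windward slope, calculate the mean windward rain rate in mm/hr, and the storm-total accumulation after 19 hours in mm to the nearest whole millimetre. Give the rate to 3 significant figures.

Incoming column moisture flux per unit ridge length: F = V × PW = 6.27 × 31.1 = 194.997 mm·m/s.
Spread over the 53 km slope with efficiency ε = 0.25: R = ε·F/W = 0.25 × 194.997 / 53000 m = 9.198e-04 mm/s.
R = 9.198e-04 × 3600 = 3.31 mm/hr.
Over 19 h: total = 3.31 × 19 = 62.89 ≈ 63 mm.

R ≈ 3.31 mm/hr; total ≈ 63 mm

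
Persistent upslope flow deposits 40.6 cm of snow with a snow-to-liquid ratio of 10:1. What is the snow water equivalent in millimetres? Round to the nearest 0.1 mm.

SWE ≈ 40.6 mm

SWE = snow depth / ratio = 40.6 cm / 10 = 4.060 cm = 40.6 mm.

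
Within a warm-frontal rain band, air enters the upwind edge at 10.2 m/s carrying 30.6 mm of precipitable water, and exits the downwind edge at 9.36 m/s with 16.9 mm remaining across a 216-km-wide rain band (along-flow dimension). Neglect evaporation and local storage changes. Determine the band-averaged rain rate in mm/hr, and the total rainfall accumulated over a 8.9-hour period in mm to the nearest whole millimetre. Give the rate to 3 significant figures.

R ≈ 2.57 mm/hr; total ≈ 23 mm

Column moisture flux per unit crosswind length is F = V × PW.
Inflow: F_in = 10.2 × 30.6 = 312.12 mm·m/s
Outflow: F_out = 9.36 × 16.9 = 158.184 mm·m/s
Steady-state rate R = (F_in − F_out)/L = (312.12 − 158.184) / 216000 m = 7.127e-04 mm/s.
R = 7.127e-04 × 3600 = 2.57 mm/hr.
Over 8.9 h: total = 2.57 × 8.9 = 22.873 ≈ 23 mm.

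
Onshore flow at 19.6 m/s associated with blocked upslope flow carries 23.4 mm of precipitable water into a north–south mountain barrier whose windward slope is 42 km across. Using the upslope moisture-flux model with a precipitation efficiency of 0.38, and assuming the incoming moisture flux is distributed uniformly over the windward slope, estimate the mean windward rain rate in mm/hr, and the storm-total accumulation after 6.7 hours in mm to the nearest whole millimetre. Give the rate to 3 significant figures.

Incoming column moisture flux per unit ridge length: F = V × PW = 19.6 × 23.4 = 458.64 mm·m/s.
Spread over the 42 km slope with efficiency ε = 0.38: R = ε·F/W = 0.38 × 458.64 / 42000 m = 4.150e-03 mm/s.
R = 4.150e-03 × 3600 = 14.9 mm/hr.
Over 6.7 h: total = 14.9 × 6.7 = 99.83 ≈ 100 mm.

R ≈ 14.9 mm/hr; total ≈ 100 mm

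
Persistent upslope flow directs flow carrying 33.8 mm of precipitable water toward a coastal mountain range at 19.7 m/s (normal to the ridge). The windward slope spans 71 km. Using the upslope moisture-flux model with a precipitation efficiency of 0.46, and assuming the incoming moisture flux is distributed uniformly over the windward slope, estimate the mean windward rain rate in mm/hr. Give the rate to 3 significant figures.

Incoming column moisture flux per unit ridge length: F = V × PW = 19.7 × 33.8 = 665.86 mm·m/s.
Spread over the 71 km slope with efficiency ε = 0.46: R = ε·F/W = 0.46 × 665.86 / 71000 m = 4.314e-03 mm/s.
R = 4.314e-03 × 3600 = 15.5 mm/hr.

R ≈ 15.5 mm/hr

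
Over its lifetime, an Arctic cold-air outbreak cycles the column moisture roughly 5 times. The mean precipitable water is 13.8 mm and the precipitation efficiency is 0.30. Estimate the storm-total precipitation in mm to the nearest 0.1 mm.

precipitation ≈ 20.7 mm

Each cycle deposits ε × PW = 0.30 × 13.8 = 4.14 mm.
Over 5 cycles: 5 × 4.14 = 20.7 mm.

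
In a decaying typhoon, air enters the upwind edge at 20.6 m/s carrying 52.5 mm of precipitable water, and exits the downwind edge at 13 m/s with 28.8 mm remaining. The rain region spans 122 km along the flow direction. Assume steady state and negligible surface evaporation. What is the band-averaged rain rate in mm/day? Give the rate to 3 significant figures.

Column moisture flux per unit crosswind length is F = V × PW.
Inflow: F_in = 20.6 × 52.5 = 1081.5 mm·m/s
Outflow: F_out = 13 × 28.8 = 374.4 mm·m/s
Steady-state rate R = (F_in − F_out)/L = (1081.5 − 374.4) / 122000 m = 5.796e-03 mm/s.
R = 5.796e-03 × 3600 × 24 = 501 mm/day.

R ≈ 501 mm/day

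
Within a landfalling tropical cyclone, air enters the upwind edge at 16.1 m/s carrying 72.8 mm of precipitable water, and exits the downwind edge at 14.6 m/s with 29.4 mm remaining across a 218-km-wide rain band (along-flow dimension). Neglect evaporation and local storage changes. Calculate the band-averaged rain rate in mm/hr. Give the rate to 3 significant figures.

R ≈ 12.3 mm/hr

Column moisture flux per unit crosswind length is F = V × PW.
Inflow: F_in = 16.1 × 72.8 = 1172.08 mm·m/s
Outflow: F_out = 14.6 × 29.4 = 429.24 mm·m/s
Steady-state rate R = (F_in − F_out)/L = (1172.08 − 429.24) / 218000 m = 3.408e-03 mm/s.
R = 3.408e-03 × 3600 = 12.3 mm/hr.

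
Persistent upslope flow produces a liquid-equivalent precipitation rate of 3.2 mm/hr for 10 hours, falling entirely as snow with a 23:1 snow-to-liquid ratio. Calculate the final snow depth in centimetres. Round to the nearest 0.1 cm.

snow depth ≈ 73.6 cm

Liquid-equivalent depth = 3.2 × 10 = 32 mm.
Snow depth = 32 mm × 23 = 736 mm = 73.6 cm.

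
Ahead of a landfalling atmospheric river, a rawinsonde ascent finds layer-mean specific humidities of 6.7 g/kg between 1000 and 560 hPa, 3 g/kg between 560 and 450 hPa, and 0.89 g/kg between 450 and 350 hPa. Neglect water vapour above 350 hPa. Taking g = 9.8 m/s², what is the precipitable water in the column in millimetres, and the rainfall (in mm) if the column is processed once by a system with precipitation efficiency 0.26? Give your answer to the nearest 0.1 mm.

PW ≈ 34.4 mm; rainfall ≈ 8.9 mm

Precipitable water is the column-integrated vapour mass per unit area: PW = (1/g) Σ q̄ Δp, with q in kg/kg and Δp in Pa (1 kg/m² of water = 1 mm).
Layer 1000–560 hPa: Δp = 440 hPa = 44000 Pa, q̄ = 0.0067 kg/kg → 0.0067 × 44000 / 9.8 = 30.08 mm
Layer 560–450 hPa: Δp = 110 hPa = 11000 Pa, q̄ = 0.003 kg/kg → 0.003 × 11000 / 9.8 = 3.37 mm
Layer 450–350 hPa: Δp = 100 hPa = 10000 Pa, q̄ = 0.00089 kg/kg → 0.00089 × 10000 / 9.8 = 0.91 mm
PW = 30.08 + 3.37 + 0.91 = 34.36 ≈ 34.4 mm.
Rainfall = ε × PW = 0.26 × 34.4 = 8.9 mm.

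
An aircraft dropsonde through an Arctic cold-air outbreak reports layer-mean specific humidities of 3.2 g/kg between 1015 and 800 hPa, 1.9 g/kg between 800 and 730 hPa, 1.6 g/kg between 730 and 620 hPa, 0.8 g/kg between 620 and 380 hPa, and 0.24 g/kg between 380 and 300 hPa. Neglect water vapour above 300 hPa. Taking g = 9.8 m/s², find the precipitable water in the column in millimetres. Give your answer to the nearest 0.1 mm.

PW ≈ 12.3 mm

Precipitable water is the column-integrated vapour mass per unit area: PW = (1/g) Σ q̄ Δp, with q in kg/kg and Δp in Pa (1 kg/m² of water = 1 mm).
Layer 1015–800 hPa: Δp = 215 hPa = 21500 Pa, q̄ = 0.0032 kg/kg → 0.0032 × 21500 / 9.8 = 7.02 mm
Layer 800–730 hPa: Δp = 70 hPa = 7000 Pa, q̄ = 0.0019 kg/kg → 0.0019 × 7000 / 9.8 = 1.36 mm
Layer 730–620 hPa: Δp = 110 hPa = 11000 Pa, q̄ = 0.0016 kg/kg → 0.0016 × 11000 / 9.8 = 1.80 mm
Layer 620–380 hPa: Δp = 240 hPa = 24000 Pa, q̄ = 0.0008 kg/kg → 0.0008 × 24000 / 9.8 = 1.96 mm
Layer 380–300 hPa: Δp = 80 hPa = 8000 Pa, q̄ = 0.00024 kg/kg → 0.00024 × 8000 / 9.8 = 0.20 mm
PW = 7.02 + 1.36 + 1.80 + 1.96 + 0.20 = 12.34 ≈ 12.3 mm.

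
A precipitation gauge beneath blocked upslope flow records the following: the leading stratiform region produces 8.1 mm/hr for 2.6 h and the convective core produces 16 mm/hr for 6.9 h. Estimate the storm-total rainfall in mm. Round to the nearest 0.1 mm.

Total = Σ Rᵢ Δtᵢ = 8.1 × 2.6 + 16 × 6.9
      = 21.06 + 110.4 = 131.5 mm.

total ≈ 131.5 mm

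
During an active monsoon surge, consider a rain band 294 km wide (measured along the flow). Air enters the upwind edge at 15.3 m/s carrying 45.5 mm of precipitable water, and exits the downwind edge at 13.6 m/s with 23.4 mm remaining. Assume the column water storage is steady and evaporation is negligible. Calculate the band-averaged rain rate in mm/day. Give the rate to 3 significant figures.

Column moisture flux per unit crosswind length is F = V × PW.
Inflow: F_in = 15.3 × 45.5 = 696.15 mm·m/s
Outflow: F_out = 13.6 × 23.4 = 318.24 mm·m/s
Steady-state rate R = (F_in − F_out)/L = (696.15 − 318.24) / 294000 m = 1.285e-03 mm/s.
R = 1.285e-03 × 3600 × 24 = 111 mm/day.

R ≈ 111 mm/day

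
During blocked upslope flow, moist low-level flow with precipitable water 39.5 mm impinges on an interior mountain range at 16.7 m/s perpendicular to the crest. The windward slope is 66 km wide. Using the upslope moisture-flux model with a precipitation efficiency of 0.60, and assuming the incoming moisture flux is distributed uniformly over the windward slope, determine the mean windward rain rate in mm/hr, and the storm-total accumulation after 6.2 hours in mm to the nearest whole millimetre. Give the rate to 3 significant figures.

Incoming column moisture flux per unit ridge length: F = V × PW = 16.7 × 39.5 = 659.65 mm·m/s.
Spread over the 66 km slope with efficiency ε = 0.60: R = ε·F/W = 0.60 × 659.65 / 66000 m = 5.997e-03 mm/s.
R = 5.997e-03 × 3600 = 21.6 mm/hr.
Over 6.2 h: total = 21.6 × 6.2 = 133.92 ≈ 134 mm.

R ≈ 21.6 mm/hr; total ≈ 134 mm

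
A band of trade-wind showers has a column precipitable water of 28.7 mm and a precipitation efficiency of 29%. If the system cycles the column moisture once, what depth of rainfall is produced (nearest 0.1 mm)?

Rainfall = ε × PW = 0.29 × 28.7 = 8.3 mm.

rainfall ≈ 8.3 mm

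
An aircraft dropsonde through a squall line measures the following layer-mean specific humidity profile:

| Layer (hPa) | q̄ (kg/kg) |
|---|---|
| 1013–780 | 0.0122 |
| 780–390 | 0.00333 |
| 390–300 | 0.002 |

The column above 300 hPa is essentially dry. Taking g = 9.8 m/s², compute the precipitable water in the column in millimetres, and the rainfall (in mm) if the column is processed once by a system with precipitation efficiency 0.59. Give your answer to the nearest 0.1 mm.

Precipitable water is the column-integrated vapour mass per unit area: PW = (1/g) Σ q̄ Δp, with q in kg/kg and Δp in Pa (1 kg/m² of water = 1 mm).
Layer 1013–780 hPa: Δp = 233 hPa = 23300 Pa, q̄ = 0.0122 kg/kg → 0.0122 × 23300 / 9.8 = 29.01 mm
Layer 780–390 hPa: Δp = 390 hPa = 39000 Pa, q̄ = 0.00333 kg/kg → 0.00333 × 39000 / 9.8 = 13.25 mm
Layer 390–300 hPa: Δp = 90 hPa = 9000 Pa, q̄ = 0.002 kg/kg → 0.002 × 9000 / 9.8 = 1.84 mm
PW = 29.01 + 13.25 + 1.84 = 44.10 ≈ 44.1 mm.
Rainfall = ε × PW = 0.59 × 44.1 = 26.0 mm.

PW ≈ 44.1 mm; rainfall ≈ 26.0 mm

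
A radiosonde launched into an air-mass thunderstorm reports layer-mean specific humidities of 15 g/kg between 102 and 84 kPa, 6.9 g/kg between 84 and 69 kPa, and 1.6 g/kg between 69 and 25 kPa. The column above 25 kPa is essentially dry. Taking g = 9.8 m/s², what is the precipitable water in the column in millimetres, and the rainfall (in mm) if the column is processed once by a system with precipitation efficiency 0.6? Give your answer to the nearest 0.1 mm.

Precipitable water is the column-integrated vapour mass per unit area: PW = (1/g) Σ q̄ Δp, with q in kg/kg and Δp in Pa (1 kg/m² of water = 1 mm).
Layer 102–84 kPa: Δp = 180 hPa = 18000 Pa, q̄ = 0.015 kg/kg → 0.015 × 18000 / 9.8 = 27.55 mm
Layer 84–69 kPa: Δp = 150 hPa = 15000 Pa, q̄ = 0.0069 kg/kg → 0.0069 × 15000 / 9.8 = 10.56 mm
Layer 69–25 kPa: Δp = 440 hPa = 44000 Pa, q̄ = 0.0016 kg/kg → 0.0016 × 44000 / 9.8 = 7.18 mm
PW = 27.55 + 10.56 + 7.18 = 45.29 ≈ 45.3 mm.
Rainfall = ε × PW = 0.6 × 45.3 = 27.2 mm.

PW ≈ 45.3 mm; rainfall ≈ 27.2 mm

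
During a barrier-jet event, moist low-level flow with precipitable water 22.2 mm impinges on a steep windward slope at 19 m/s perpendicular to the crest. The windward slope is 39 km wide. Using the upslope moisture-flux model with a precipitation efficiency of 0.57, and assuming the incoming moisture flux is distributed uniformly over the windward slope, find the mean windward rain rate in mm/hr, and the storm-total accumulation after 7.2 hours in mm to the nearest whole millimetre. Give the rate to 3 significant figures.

R ≈ 22.2 mm/hr; total ≈ 160 mm

Incoming column moisture flux per unit ridge length: F = V × PW = 19 × 22.2 = 421.8 mm·m/s.
Spread over the 39 km slope with efficiency ε = 0.57: R = ε·F/W = 0.57 × 421.8 / 39000 m = 6.165e-03 mm/s.
R = 6.165e-03 × 3600 = 22.2 mm/hr.
Over 7.2 h: total = 22.2 × 7.2 = 159.84 ≈ 160 mm.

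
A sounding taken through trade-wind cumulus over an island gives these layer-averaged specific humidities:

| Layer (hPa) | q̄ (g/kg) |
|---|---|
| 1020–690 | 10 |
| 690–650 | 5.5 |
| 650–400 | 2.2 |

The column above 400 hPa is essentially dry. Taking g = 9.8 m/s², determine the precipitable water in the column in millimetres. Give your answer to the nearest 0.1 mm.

Precipitable water is the column-integrated vapour mass per unit area: PW = (1/g) Σ q̄ Δp, with q in kg/kg and Δp in Pa (1 kg/m² of water = 1 mm).
Layer 1020–690 hPa: Δp = 330 hPa = 33000 Pa, q̄ = 0.01 kg/kg → 0.01 × 33000 / 9.8 = 33.67 mm
Layer 690–650 hPa: Δp = 40 hPa = 4000 Pa, q̄ = 0.0055 kg/kg → 0.0055 × 4000 / 9.8 = 2.24 mm
Layer 650–400 hPa: Δp = 250 hPa = 25000 Pa, q̄ = 0.0022 kg/kg → 0.0022 × 25000 / 9.8 = 5.61 mm
PW = 33.67 + 2.24 + 5.61 = 41.52 ≈ 41.5 mm.

PW ≈ 41.5 mm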